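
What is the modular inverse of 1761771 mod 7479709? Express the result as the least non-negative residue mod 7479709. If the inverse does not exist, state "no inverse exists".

5675260

Run Euclid on (7479709, 1761771):
7479709 = 4*1761771 + 432625
1761771 = 4*432625 + 31271
432625 = 13*31271 + 26102
31271 = 1*26102 + 5169
26102 = 5*5169 + 257
5169 = 20*257 + 29
257 = 8*29 + 25
29 = 1*25 + 4
25 = 6*4 + 1
4 = 4*1 + 0
gcd = 1, so the inverse exists. Back-substitute:
1 = 25 − 6·4
1 = −6·29 + 7·25
1 = 7·257 − 62·29
1 = −62·5169 + 1247·257
1 = 1247·26102 − 6297·5169
1 = −6297·31271 + 7544·26102
1 = 7544·432625 − 104369·31271
1 = −104369·1761771 + 425020·432625
1 = 425020·7479709 − 1804449·1761771
Thus 1761771·(-1804449) ≡ 1 (mod 7479709); reducing, -1804449 mod 7479709 = 5675260.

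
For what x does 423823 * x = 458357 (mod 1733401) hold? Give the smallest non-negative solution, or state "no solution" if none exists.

First find gcd(423823, 1733401):
1733401 = 4*423823 + 38109
423823 = 11*38109 + 4624
38109 = 8*4624 + 1117
4624 = 4*1117 + 156
1117 = 7*156 + 25
156 = 6*25 + 6
25 = 4*6 + 1
6 = 6*1 + 0
gcd = 1, so a unique solution mod 1733401 exists.
Back-substitute for the Bézout coefficients:
1 = 25 − 4·6
1 = −4·156 + 25·25
1 = 25·1117 − 179·156
1 = −179·4624 + 741·1117
1 = 741·38109 − 6107·4624
1 = −6107·423823 + 67918·38109
1 = 67918·1733401 − 277779·423823
So 423823·(-277779) ≡ 1 (mod 1733401), giving 423823⁻¹ ≡ 1455622.
x ≡ 423823⁻¹·458357 ≡ 1455622·458357 ≡ 1554550 (mod 1733401).

1554550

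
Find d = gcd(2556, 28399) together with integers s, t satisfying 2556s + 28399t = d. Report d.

Euclidean algorithm:
28399 = 11·2556 + 283
2556 = 9·283 + 9
283 = 31·9 + 4
9 = 2·4 + 1
4 = 4·1 + 0
gcd(2556, 28399) = 1.
Working backward:
1 = 9 − 2·4
1 = −2·283 + 63·9
1 = 63·2556 − 569·283
1 = −569·28399 + 6322·2556
So 1 = (-569)·28399 + (6322)·2556.

1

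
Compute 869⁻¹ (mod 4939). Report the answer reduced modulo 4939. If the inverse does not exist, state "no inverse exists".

Compute gcd(869, 4939):
4939 = 5×869 + 594
869 = 1×594 + 275
594 = 2×275 + 44
275 = 6×44 + 11
44 = 4×11 + 0
The gcd is 11, not 1, hence no inverse exists.

no inverse exists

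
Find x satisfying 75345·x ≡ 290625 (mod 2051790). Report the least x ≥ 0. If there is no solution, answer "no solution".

127531

First find gcd(75345, 2051790):
2051790 = 27·75345 + 17475
75345 = 4·17475 + 5445
17475 = 3·5445 + 1140
5445 = 4·1140 + 885
1140 = 1·885 + 255
885 = 3·255 + 120
255 = 2·120 + 15
120 = 8·15 + 0
gcd = 15 and 15 | 290625, so solutions exist. Divide through by 15: 5023x ≡ 19375 (mod 136786).
Now find 5023⁻¹ mod 136786:
136786 = 27×5023 + 1165
5023 = 4×1165 + 363
1165 = 3×363 + 76
363 = 4×76 + 59
76 = 1×59 + 17
59 = 3×17 + 8
17 = 2×8 + 1
8 = 8×1 + 0
Back-substitute:
1 = 17 − 2·8
1 = −2·59 + 7·17
1 = 7·76 − 9·59
1 = −9·363 + 43·76
1 = 43·1165 − 138·363
1 = −138·5023 + 595·1165
1 = 595·136786 − 16203·5023
So 5023·(-16203) ≡ 1 (mod 136786), i.e. 5023⁻¹ ≡ 120583.
Then x ≡ 120583·19375 ≡ 127531 (mod 136786); the smallest non-negative solution is x = 127531.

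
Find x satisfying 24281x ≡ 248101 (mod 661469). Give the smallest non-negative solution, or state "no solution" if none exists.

First find gcd(24281, 661469):
661469 = 27×24281 + 5882
24281 = 4×5882 + 753
5882 = 7×753 + 611
753 = 1×611 + 142
611 = 4×142 + 43
142 = 3×43 + 13
43 = 3×13 + 4
13 = 3×4 + 1
4 = 4×1 + 0
gcd = 1, so a unique solution mod 661469 exists.
Back-substitute for the Bézout coefficients:
1 = 13 − 3·4
1 = −3·43 + 10·13
1 = 10·142 − 33·43
1 = −33·611 + 142·142
1 = 142·753 − 175·611
1 = −175·5882 + 1367·753
1 = 1367·24281 − 5643·5882
1 = −5643·661469 + 153728·24281
So 24281·(153728) ≡ 1 (mod 661469), giving 24281⁻¹ ≡ 153728.
x ≡ 24281⁻¹·248101 ≡ 153728·248101 ≡ 429457 (mod 661469).

429457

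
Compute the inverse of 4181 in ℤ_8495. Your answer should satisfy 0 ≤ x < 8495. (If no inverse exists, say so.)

gcd(8495, 4181) by repeated division:
8495 = 2*4181 + 133
4181 = 31*133 + 58
133 = 2*58 + 17
58 = 3*17 + 7
17 = 2*7 + 3
7 = 2*3 + 1
3 = 3*1 + 0
gcd = 1, so the inverse exists. Back-substitute:
1 = 7 − 2·3
1 = −2·17 + 5·7
1 = 5·58 − 17·17
1 = −17·133 + 39·58
1 = 39·4181 − 1226·133
1 = −1226·8495 + 2491·4181
So 4181·2491 ≡ 1 (mod 8495).

2491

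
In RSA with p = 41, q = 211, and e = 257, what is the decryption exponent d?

5393

φ(n) = (p−1)(q−1) = 40·210 = 8400.
Need d with 257·d ≡ 1 (mod 8400). Apply the extended Euclidean algorithm:
8400 = 32×257 + 176
257 = 1×176 + 81
176 = 2×81 + 14
81 = 5×14 + 11
14 = 1×11 + 3
11 = 3×3 + 2
3 = 1×2 + 1
2 = 2×1 + 0
Back-substitute:
1 = 3 − 2
1 = −11 + 4·3
1 = 4·14 − 5·11
1 = −5·81 + 29·14
1 = 29·176 − 63·81
1 = −63·257 + 92·176
1 = 92·8400 − 3007·257
So 257·(-3007) ≡ 1 (mod 8400), hence d ≡ -3007 ≡ 5393 (mod 8400).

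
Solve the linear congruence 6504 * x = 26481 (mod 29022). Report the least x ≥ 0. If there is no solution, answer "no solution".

gcd(6504, 29022):
29022 = 4*6504 + 3006
6504 = 2*3006 + 492
3006 = 6*492 + 54
492 = 9*54 + 6
54 = 9*6 + 0
gcd = 6, but 6 ∤ 26481, so the congruence has no solution.

no solution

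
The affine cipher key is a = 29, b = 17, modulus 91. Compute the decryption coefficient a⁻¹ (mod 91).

gcd(91, 29) by repeated division:
91 = 3·29 + 4
29 = 7·4 + 1
4 = 4·1 + 0
Since gcd(29, 91) = 1, back-substitute to write 1 as a combination:
1 = 29 − 7·4
1 = −7·91 + 22·29
So 29·22 ≡ 1 (mod 91).

22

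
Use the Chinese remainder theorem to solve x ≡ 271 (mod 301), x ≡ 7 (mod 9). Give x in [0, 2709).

Write x = 271 + 301·k. Then 301·k ≡ 7 − 271 ≡ 6 (mod 9).
Need 301⁻¹ mod 9. Extended Euclid on (9, 4):
9 = 2*4 + 1
4 = 4*1 + 0
Back-substitute:
1 = 9 − 2·4
301⁻¹ ≡ 7 (mod 9), so k ≡ 7·6 ≡ 6 (mod 9).
x = 271 + 301·6 = 2077.

2077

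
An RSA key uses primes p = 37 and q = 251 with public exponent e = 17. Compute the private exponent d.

6353

φ(n) = (p−1)(q−1) = 36·250 = 9000.
Need d with 17·d ≡ 1 (mod 9000). Apply the extended Euclidean algorithm:
9000 = 529×17 + 7
17 = 2×7 + 3
7 = 2×3 + 1
3 = 3×1 + 0
Back-substitute:
1 = 7 − 2·3
1 = −2·17 + 5·7
1 = 5·9000 − 2647·17
So 17·(-2647) ≡ 1 (mod 9000), hence d ≡ -2647 ≡ 6353 (mod 9000).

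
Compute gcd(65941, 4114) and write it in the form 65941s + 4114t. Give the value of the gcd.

1

Repeated division:
65941 = 16×4114 + 117
4114 = 35×117 + 19
117 = 6×19 + 3
19 = 6×3 + 1
3 = 3×1 + 0
gcd(65941, 4114) = 1.
Back-substituting:
1 = 19 − 6·3
1 = −6·117 + 37·19
1 = 37·4114 − 1301·117
1 = −1301·65941 + 20853·4114
So 1 = (-1301)·65941 + (20853)·4114.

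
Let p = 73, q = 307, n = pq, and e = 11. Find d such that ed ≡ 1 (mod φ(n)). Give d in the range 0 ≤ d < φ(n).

2003

φ(n) = (p−1)(q−1) = 72·306 = 22032.
Need d with 11·d ≡ 1 (mod 22032). Apply the extended Euclidean algorithm:
22032 = 2002·11 + 10
11 = 1·10 + 1
10 = 10·1 + 0
Back-substitute:
1 = 11 − 10
1 = −22032 + 2003·11
So 11·2003 ≡ 1 (mod 22032), hence d = 2003.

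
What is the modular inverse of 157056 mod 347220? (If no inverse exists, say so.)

Euclidean algorithm on 347220, 157056:
347220 = 2*157056 + 33108
157056 = 4*33108 + 24624
33108 = 1*24624 + 8484
24624 = 2*8484 + 7656
8484 = 1*7656 + 828
7656 = 9*828 + 204
828 = 4*204 + 12
204 = 17*12 + 0
Since gcd = 12 > 1, 157056 is not a unit mod 347220.

no inverse exists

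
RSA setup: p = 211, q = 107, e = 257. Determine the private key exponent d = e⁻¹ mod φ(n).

11693

φ(n) = (p−1)(q−1) = 210·106 = 22260.
Need d with 257·d ≡ 1 (mod 22260). Apply the extended Euclidean algorithm:
22260 = 86*257 + 158
257 = 1*158 + 99
158 = 1*99 + 59
99 = 1*59 + 40
59 = 1*40 + 19
40 = 2*19 + 2
19 = 9*2 + 1
2 = 2*1 + 0
Back-substitute:
1 = 19 − 9·2
1 = −9·40 + 19·19
1 = 19·59 − 28·40
1 = −28·99 + 47·59
1 = 47·158 − 75·99
1 = −75·257 + 122·158
1 = 122·22260 − 10567·257
So 257·(-10567) ≡ 1 (mod 22260), hence d ≡ -10567 ≡ 11693 (mod 22260).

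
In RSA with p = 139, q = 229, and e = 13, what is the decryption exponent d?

φ(n) = (p−1)(q−1) = 138·228 = 31464.
Need d with 13·d ≡ 1 (mod 31464). Apply the extended Euclidean algorithm:
31464 = 2420*13 + 4
13 = 3*4 + 1
4 = 4*1 + 0
Back-substitute:
1 = 13 − 3·4
1 = −3·31464 + 7261·13
So 13·7261 ≡ 1 (mod 31464), hence d = 7261.

7261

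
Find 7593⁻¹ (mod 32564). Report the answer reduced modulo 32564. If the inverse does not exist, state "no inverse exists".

Extended Euclidean algorithm:
32564 = 4×7593 + 2192
7593 = 3×2192 + 1017
2192 = 2×1017 + 158
1017 = 6×158 + 69
158 = 2×69 + 20
69 = 3×20 + 9
20 = 2×9 + 2
9 = 4×2 + 1
2 = 2×1 + 0
The gcd is 1. Working backward:
1 = 9 − 4·2
1 = −4·20 + 9·9
1 = 9·69 − 31·20
1 = −31·158 + 71·69
1 = 71·1017 − 457·158
1 = −457·2192 + 985·1017
1 = 985·7593 − 3412·2192
1 = −3412·32564 + 14633·7593
So 7593·14633 ≡ 1 (mod 32564).

14633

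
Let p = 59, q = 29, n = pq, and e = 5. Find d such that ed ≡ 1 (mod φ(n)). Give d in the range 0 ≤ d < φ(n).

325

φ(n) = (p−1)(q−1) = 58·28 = 1624.
Need d with 5·d ≡ 1 (mod 1624). Apply the extended Euclidean algorithm:
1624 = 324×5 + 4
5 = 1×4 + 1
4 = 4×1 + 0
Back-substitute:
1 = 5 − 4
1 = −1624 + 325·5
So 5·325 ≡ 1 (mod 1624), hence d = 325.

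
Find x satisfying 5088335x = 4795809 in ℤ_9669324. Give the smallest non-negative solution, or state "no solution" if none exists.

gcd(5088335, 9669324):
9669324 = 1·5088335 + 4580989
5088335 = 1·4580989 + 507346
4580989 = 9·507346 + 14875
507346 = 34·14875 + 1596
14875 = 9·1596 + 511
1596 = 3·511 + 63
511 = 8·63 + 7
63 = 9·7 + 0
gcd = 7, but 7 ∤ 4795809, so the congruence has no solution.

no solution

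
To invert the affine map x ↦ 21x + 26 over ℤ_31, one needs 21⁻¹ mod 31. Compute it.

Apply the Euclidean algorithm to 31 and 21:
31 = 1×21 + 10
21 = 2×10 + 1
10 = 10×1 + 0
Since gcd(21, 31) = 1, back-substitute to write 1 as a combination:
1 = 21 − 2·10
1 = −2·31 + 3·21
So 21·3 ≡ 1 (mod 31).

3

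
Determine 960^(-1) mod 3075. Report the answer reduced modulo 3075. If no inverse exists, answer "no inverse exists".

Compute gcd(960, 3075):
3075 = 3·960 + 195
960 = 4·195 + 180
195 = 1·180 + 15
180 = 12·15 + 0
Since gcd = 15 > 1, 960 is not a unit mod 3075.

no inverse exists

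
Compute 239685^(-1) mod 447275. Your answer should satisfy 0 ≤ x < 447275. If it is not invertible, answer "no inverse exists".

Compute gcd(239685, 447275):
447275 = 1·239685 + 207590
239685 = 1·207590 + 32095
207590 = 6·32095 + 15020
32095 = 2·15020 + 2055
15020 = 7·2055 + 635
2055 = 3·635 + 150
635 = 4·150 + 35
150 = 4·35 + 10
35 = 3·10 + 5
10 = 2·5 + 0
Since gcd = 5 > 1, 239685 is not a unit mod 447275.

no inverse exists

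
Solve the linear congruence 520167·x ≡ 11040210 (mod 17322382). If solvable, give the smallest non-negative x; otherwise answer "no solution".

First find gcd(520167, 17322382):
17322382 = 33*520167 + 156871
520167 = 3*156871 + 49554
156871 = 3*49554 + 8209
49554 = 6*8209 + 300
8209 = 27*300 + 109
300 = 2*109 + 82
109 = 1*82 + 27
82 = 3*27 + 1
27 = 27*1 + 0
gcd = 1, so a unique solution mod 17322382 exists.
Back-substitute for the Bézout coefficients:
1 = 82 − 3·27
1 = −3·109 + 4·82
1 = 4·300 − 11·109
1 = −11·8209 + 301·300
1 = 301·49554 − 1817·8209
1 = −1817·156871 + 5752·49554
1 = 5752·520167 − 19073·156871
1 = −19073·17322382 + 635161·520167
So 520167·(635161) ≡ 1 (mod 17322382), giving 520167⁻¹ ≡ 635161.
x ≡ 520167⁻¹·11040210 ≡ 635161·11040210 ≡ 2721626 (mod 17322382).

2721626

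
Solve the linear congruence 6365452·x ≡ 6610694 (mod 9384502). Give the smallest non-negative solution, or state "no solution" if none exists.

4329175

First find gcd(6365452, 9384502):
9384502 = 1×6365452 + 3019050
6365452 = 2×3019050 + 327352
3019050 = 9×327352 + 72882
327352 = 4×72882 + 35824
72882 = 2×35824 + 1234
35824 = 29×1234 + 38
1234 = 32×38 + 18
38 = 2×18 + 2
18 = 9×2 + 0
gcd = 2 and 2 | 6610694, so solutions exist. Divide through by 2: 3182726x ≡ 3305347 (mod 4692251).
Now find 3182726⁻¹ mod 4692251:
4692251 = 1×3182726 + 1509525
3182726 = 2×1509525 + 163676
1509525 = 9×163676 + 36441
163676 = 4×36441 + 17912
36441 = 2×17912 + 617
17912 = 29×617 + 19
617 = 32×19 + 9
19 = 2×9 + 1
9 = 9×1 + 0
Back-substitute:
1 = 19 − 2·9
1 = −2·617 + 65·19
1 = 65·17912 − 1887·617
1 = −1887·36441 + 3839·17912
1 = 3839·163676 − 17243·36441
1 = −17243·1509525 + 159026·163676
1 = 159026·3182726 − 335295·1509525
1 = −335295·4692251 + 494321·3182726
So 3182726⁻¹ ≡ 494321 (mod 4692251).
Then x ≡ 494321·3305347 ≡ 4329175 (mod 4692251); the smallest non-negative solution is x = 4329175.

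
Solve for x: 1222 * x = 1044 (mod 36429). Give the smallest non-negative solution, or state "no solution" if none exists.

First find gcd(1222, 36429):
36429 = 29*1222 + 991
1222 = 1*991 + 231
991 = 4*231 + 67
231 = 3*67 + 30
67 = 2*30 + 7
30 = 4*7 + 2
7 = 3*2 + 1
2 = 2*1 + 0
gcd = 1, so a unique solution mod 36429 exists.
Back-substitute for the Bézout coefficients:
1 = 7 − 3·2
1 = −3·30 + 13·7
1 = 13·67 − 29·30
1 = −29·231 + 100·67
1 = 100·991 − 429·231
1 = −429·1222 + 529·991
1 = 529·36429 − 15770·1222
So 1222·(-15770) ≡ 1 (mod 36429), giving 1222⁻¹ ≡ 20659.
x ≡ 1222⁻¹·1044 ≡ 20659·1044 ≡ 2028 (mod 36429).

2028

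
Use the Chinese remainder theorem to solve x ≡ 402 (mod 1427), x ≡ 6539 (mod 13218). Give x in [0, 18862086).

Write x = 402 + 1427·k. Then 1427·k ≡ 6539 − 402 ≡ 6137 (mod 13218).
Need 1427⁻¹ mod 13218. Extended Euclid on (13218, 1427):
13218 = 9·1427 + 375
1427 = 3·375 + 302
375 = 1·302 + 73
302 = 4·73 + 10
73 = 7·10 + 3
10 = 3·3 + 1
3 = 3·1 + 0
Back-substitute:
1 = 10 − 3·3
1 = −3·73 + 22·10
1 = 22·302 − 91·73
1 = −91·375 + 113·302
1 = 113·1427 − 430·375
1 = −430·13218 + 3983·1427
1427⁻¹ ≡ 3983 (mod 13218), so k ≡ 3983·6137 ≡ 3589 (mod 13218).
x = 402 + 1427·3589 = 5121905.

5121905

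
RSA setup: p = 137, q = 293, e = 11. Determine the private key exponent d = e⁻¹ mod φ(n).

18051

φ(n) = (p−1)(q−1) = 136·292 = 39712.
Need d with 11·d ≡ 1 (mod 39712). Apply the extended Euclidean algorithm:
39712 = 3610*11 + 2
11 = 5*2 + 1
2 = 2*1 + 0
Back-substitute:
1 = 11 − 5·2
1 = −5·39712 + 18051·11
So 11·18051 ≡ 1 (mod 39712), hence d = 18051.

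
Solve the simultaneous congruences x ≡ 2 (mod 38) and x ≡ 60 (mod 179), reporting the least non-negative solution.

Write x = 2 + 38·k. Then 38·k ≡ 60 − 2 ≡ 58 (mod 179).
Need 38⁻¹ mod 179. Extended Euclid on (179, 38):
179 = 4*38 + 27
38 = 1*27 + 11
27 = 2*11 + 5
11 = 2*5 + 1
5 = 5*1 + 0
Back-substitute:
1 = 11 − 2·5
1 = −2·27 + 5·11
1 = 5·38 − 7·27
1 = −7·179 + 33·38
38⁻¹ ≡ 33 (mod 179), so k ≡ 33·58 ≡ 124 (mod 179).
x = 2 + 38·124 = 4714.

4714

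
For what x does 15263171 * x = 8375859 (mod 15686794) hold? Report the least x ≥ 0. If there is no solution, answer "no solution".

14759541

First find gcd(15263171, 15686794):
15686794 = 1×15263171 + 423623
15263171 = 36×423623 + 12743
423623 = 33×12743 + 3104
12743 = 4×3104 + 327
3104 = 9×327 + 161
327 = 2×161 + 5
161 = 32×5 + 1
5 = 5×1 + 0
gcd = 1, so a unique solution mod 15686794 exists.
Back-substitute for the Bézout coefficients:
1 = 161 − 32·5
1 = −32·327 + 65·161
1 = 65·3104 − 617·327
1 = −617·12743 + 2533·3104
1 = 2533·423623 − 84206·12743
1 = −84206·15263171 + 3033949·423623
1 = 3033949·15686794 − 3118155·15263171
So 15263171·(-3118155) ≡ 1 (mod 15686794), giving 15263171⁻¹ ≡ 12568639.
x ≡ 15263171⁻¹·8375859 ≡ 12568639·8375859 ≡ 14759541 (mod 15686794).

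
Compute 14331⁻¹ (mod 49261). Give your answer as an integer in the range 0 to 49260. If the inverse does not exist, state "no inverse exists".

33975

gcd(49261, 14331) by repeated division:
49261 = 3·14331 + 6268
14331 = 2·6268 + 1795
6268 = 3·1795 + 883
1795 = 2·883 + 29
883 = 30·29 + 13
29 = 2·13 + 3
13 = 4·3 + 1
3 = 3·1 + 0
gcd = 1, so the inverse exists. Back-substitute:
1 = 13 − 4·3
1 = −4·29 + 9·13
1 = 9·883 − 274·29
1 = −274·1795 + 557·883
1 = 557·6268 − 1945·1795
1 = −1945·14331 + 4447·6268
1 = 4447·49261 − 15286·14331
Hence 14331⁻¹ ≡ -15286 ≡ 33975 (mod 49261).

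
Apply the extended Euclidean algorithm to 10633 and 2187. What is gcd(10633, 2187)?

Repeated division:
10633 = 4·2187 + 1885
2187 = 1·1885 + 302
1885 = 6·302 + 73
302 = 4·73 + 10
73 = 7·10 + 3
10 = 3·3 + 1
3 = 3·1 + 0
gcd(10633, 2187) = 1.
Express as a combination:
1 = 10 − 3·3
1 = −3·73 + 22·10
1 = 22·302 − 91·73
1 = −91·1885 + 568·302
1 = 568·2187 − 659·1885
1 = −659·10633 + 3204·2187
So 1 = (-659)·10633 + (3204)·2187.

1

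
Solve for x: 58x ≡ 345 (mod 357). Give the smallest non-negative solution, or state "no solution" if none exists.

246

First find gcd(58, 357):
357 = 6·58 + 9
58 = 6·9 + 4
9 = 2·4 + 1
4 = 4·1 + 0
gcd = 1, so a unique solution mod 357 exists.
Back-substitute for the Bézout coefficients:
1 = 9 − 2·4
1 = −2·58 + 13·9
1 = 13·357 − 80·58
So 58·(-80) ≡ 1 (mod 357), giving 58⁻¹ ≡ 277.
x ≡ 58⁻¹·345 ≡ 277·345 ≡ 246 (mod 357).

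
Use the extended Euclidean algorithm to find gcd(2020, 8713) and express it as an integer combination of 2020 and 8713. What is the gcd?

Euclidean algorithm:
8713 = 4·2020 + 633
2020 = 3·633 + 121
633 = 5·121 + 28
121 = 4·28 + 9
28 = 3·9 + 1
9 = 9·1 + 0
gcd(2020, 8713) = 1.
Back-substituting:
1 = 28 − 3·9
1 = −3·121 + 13·28
1 = 13·633 − 68·121
1 = −68·2020 + 217·633
1 = 217·8713 − 936·2020
So 1 = (217)·8713 + (-936)·2020.

1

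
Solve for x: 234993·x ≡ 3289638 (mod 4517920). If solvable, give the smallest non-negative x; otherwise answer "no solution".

175526

First find gcd(234993, 4517920):
4517920 = 19*234993 + 53053
234993 = 4*53053 + 22781
53053 = 2*22781 + 7491
22781 = 3*7491 + 308
7491 = 24*308 + 99
308 = 3*99 + 11
99 = 9*11 + 0
gcd = 11 and 11 | 3289638, so solutions exist. Divide through by 11: 21363x ≡ 299058 (mod 410720).
Now find 21363⁻¹ mod 410720:
410720 = 19×21363 + 4823
21363 = 4×4823 + 2071
4823 = 2×2071 + 681
2071 = 3×681 + 28
681 = 24×28 + 9
28 = 3×9 + 1
9 = 9×1 + 0
Back-substitute:
1 = 28 − 3·9
1 = −3·681 + 73·28
1 = 73·2071 − 222·681
1 = −222·4823 + 517·2071
1 = 517·21363 − 2290·4823
1 = −2290·410720 + 44027·21363
So 21363⁻¹ ≡ 44027 (mod 410720).
Then x ≡ 44027·299058 ≡ 175526 (mod 410720); the smallest non-negative solution is x = 175526.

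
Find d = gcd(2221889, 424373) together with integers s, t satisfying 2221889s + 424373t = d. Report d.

1

Repeated division:
2221889 = 5*424373 + 100024
424373 = 4*100024 + 24277
100024 = 4*24277 + 2916
24277 = 8*2916 + 949
2916 = 3*949 + 69
949 = 13*69 + 52
69 = 1*52 + 17
52 = 3*17 + 1
17 = 17*1 + 0
gcd(2221889, 424373) = 1.
Working backward:
1 = 52 − 3·17
1 = −3·69 + 4·52
1 = 4·949 − 55·69
1 = −55·2916 + 169·949
1 = 169·24277 − 1407·2916
1 = −1407·100024 + 5797·24277
1 = 5797·424373 − 24595·100024
1 = −24595·2221889 + 128772·424373
So 1 = (-24595)·2221889 + (128772)·424373.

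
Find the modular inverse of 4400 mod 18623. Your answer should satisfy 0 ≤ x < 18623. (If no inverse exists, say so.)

no inverse exists

Euclidean algorithm on 18623, 4400:
18623 = 4×4400 + 1023
4400 = 4×1023 + 308
1023 = 3×308 + 99
308 = 3×99 + 11
99 = 9×11 + 0
Since gcd = 11 > 1, 4400 is not a unit mod 18623.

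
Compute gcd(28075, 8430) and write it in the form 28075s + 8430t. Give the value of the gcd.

Repeated division:
28075 = 3·8430 + 2785
8430 = 3·2785 + 75
2785 = 37·75 + 10
75 = 7·10 + 5
10 = 2·5 + 0
gcd(28075, 8430) = 5.
Back-substituting:
5 = 75 − 7·10
5 = −7·2785 + 260·75
5 = 260·8430 − 787·2785
5 = −787·28075 + 2621·8430
So 5 = (-787)·28075 + (2621)·8430.

5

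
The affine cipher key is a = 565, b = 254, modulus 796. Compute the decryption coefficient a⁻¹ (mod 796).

541

Run Euclid on (796, 565):
796 = 1·565 + 231
565 = 2·231 + 103
231 = 2·103 + 25
103 = 4·25 + 3
25 = 8·3 + 1
3 = 3·1 + 0
Since gcd(565, 796) = 1, back-substitute to write 1 as a combination:
1 = 25 − 8·3
1 = −8·103 + 33·25
1 = 33·231 − 74·103
1 = −74·565 + 181·231
1 = 181·796 − 255·565
So 565·(-255) ≡ 1 (mod 796), and -255 ≡ 541 (mod 796).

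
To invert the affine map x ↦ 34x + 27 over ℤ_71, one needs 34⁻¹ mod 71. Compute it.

gcd(71, 34) by repeated division:
71 = 2*34 + 3
34 = 11*3 + 1
3 = 3*1 + 0
gcd = 1, so the inverse exists. Back-substitute:
1 = 34 − 11·3
1 = −11·71 + 23·34
So 34·23 ≡ 1 (mod 71).

23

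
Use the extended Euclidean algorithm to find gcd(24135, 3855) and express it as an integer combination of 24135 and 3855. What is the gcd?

Repeated division:
24135 = 6×3855 + 1005
3855 = 3×1005 + 840
1005 = 1×840 + 165
840 = 5×165 + 15
165 = 11×15 + 0
gcd(24135, 3855) = 15.
Working backward:
15 = 840 − 5·165
15 = −5·1005 + 6·840
15 = 6·3855 − 23·1005
15 = −23·24135 + 144·3855
So 15 = (-23)·24135 + (144)·3855.

15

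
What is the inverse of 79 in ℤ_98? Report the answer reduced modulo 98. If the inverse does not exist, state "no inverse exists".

gcd(98, 79) by repeated division:
98 = 1*79 + 19
79 = 4*19 + 3
19 = 6*3 + 1
3 = 3*1 + 0
The gcd is 1. Working backward:
1 = 19 − 6·3
1 = −6·79 + 25·19
1 = 25·98 − 31·79
Hence 79⁻¹ ≡ -31 ≡ 67 (mod 98).

67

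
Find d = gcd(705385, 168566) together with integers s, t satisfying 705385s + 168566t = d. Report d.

1

Apply Euclid's algorithm to 705385 and 168566:
705385 = 4*168566 + 31121
168566 = 5*31121 + 12961
31121 = 2*12961 + 5199
12961 = 2*5199 + 2563
5199 = 2*2563 + 73
2563 = 35*73 + 8
73 = 9*8 + 1
8 = 8*1 + 0
gcd(705385, 168566) = 1.
Express as a combination:
1 = 73 − 9·8
1 = −9·2563 + 316·73
1 = 316·5199 − 641·2563
1 = −641·12961 + 1598·5199
1 = 1598·31121 − 3837·12961
1 = −3837·168566 + 20783·31121
1 = 20783·705385 − 86969·168566
So 1 = (20783)·705385 + (-86969)·168566.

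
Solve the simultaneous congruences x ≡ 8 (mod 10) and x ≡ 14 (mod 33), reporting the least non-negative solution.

278

Write x = 8 + 10·k. Then 10·k ≡ 14 − 8 ≡ 6 (mod 33).
Need 10⁻¹ mod 33. Extended Euclid on (33, 10):
33 = 3×10 + 3
10 = 3×3 + 1
3 = 3×1 + 0
Back-substitute:
1 = 10 − 3·3
1 = −3·33 + 10·10
10⁻¹ ≡ 10 (mod 33), so k ≡ 10·6 ≡ 27 (mod 33).
x = 8 + 10·27 = 278.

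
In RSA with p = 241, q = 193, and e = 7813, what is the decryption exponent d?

φ(n) = (p−1)(q−1) = 240·192 = 46080.
Need d with 7813·d ≡ 1 (mod 46080). Apply the extended Euclidean algorithm:
46080 = 5*7813 + 7015
7813 = 1*7015 + 798
7015 = 8*798 + 631
798 = 1*631 + 167
631 = 3*167 + 130
167 = 1*130 + 37
130 = 3*37 + 19
37 = 1*19 + 18
19 = 1*18 + 1
18 = 18*1 + 0
Back-substitute:
1 = 19 − 18
1 = −37 + 2·19
1 = 2·130 − 7·37
1 = −7·167 + 9·130
1 = 9·631 − 34·167
1 = −34·798 + 43·631
1 = 43·7015 − 378·798
1 = −378·7813 + 421·7015
1 = 421·46080 − 2483·7813
So 7813·(-2483) ≡ 1 (mod 46080), hence d ≡ -2483 ≡ 43597 (mod 46080).

43597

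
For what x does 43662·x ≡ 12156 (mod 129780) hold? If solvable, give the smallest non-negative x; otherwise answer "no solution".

First find gcd(43662, 129780):
129780 = 2*43662 + 42456
43662 = 1*42456 + 1206
42456 = 35*1206 + 246
1206 = 4*246 + 222
246 = 1*222 + 24
222 = 9*24 + 6
24 = 4*6 + 0
gcd = 6 and 6 | 12156, so solutions exist. Divide through by 6: 7277x ≡ 2026 (mod 21630).
Now find 7277⁻¹ mod 21630:
21630 = 2×7277 + 7076
7277 = 1×7076 + 201
7076 = 35×201 + 41
201 = 4×41 + 37
41 = 1×37 + 4
37 = 9×4 + 1
4 = 4×1 + 0
Back-substitute:
1 = 37 − 9·4
1 = −9·41 + 10·37
1 = 10·201 − 49·41
1 = −49·7076 + 1725·201
1 = 1725·7277 − 1774·7076
1 = −1774·21630 + 5273·7277
So 7277⁻¹ ≡ 5273 (mod 21630).
Then x ≡ 5273·2026 ≡ 19508 (mod 21630); the smallest non-negative solution is x = 19508.

19508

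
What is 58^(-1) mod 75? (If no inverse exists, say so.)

22

Extended Euclidean algorithm:
75 = 1·58 + 17
58 = 3·17 + 7
17 = 2·7 + 3
7 = 2·3 + 1
3 = 3·1 + 0
gcd = 1, so the inverse exists. Back-substitute:
1 = 7 − 2·3
1 = −2·17 + 5·7
1 = 5·58 − 17·17
1 = −17·75 + 22·58
So 58·22 ≡ 1 (mod 75).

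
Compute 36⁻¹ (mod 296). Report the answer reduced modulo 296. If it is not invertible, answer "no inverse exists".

no inverse exists

Compute gcd(36, 296):
296 = 8×36 + 8
36 = 4×8 + 4
8 = 2×4 + 0
The gcd is 4, not 1, hence no inverse exists.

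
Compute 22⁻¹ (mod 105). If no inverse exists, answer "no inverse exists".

gcd(105, 22) by repeated division:
105 = 4×22 + 17
22 = 1×17 + 5
17 = 3×5 + 2
5 = 2×2 + 1
2 = 2×1 + 0
Since gcd(22, 105) = 1, back-substitute to write 1 as a combination:
1 = 5 − 2·2
1 = −2·17 + 7·5
1 = 7·22 − 9·17
1 = −9·105 + 43·22
So 22·43 ≡ 1 (mod 105).

43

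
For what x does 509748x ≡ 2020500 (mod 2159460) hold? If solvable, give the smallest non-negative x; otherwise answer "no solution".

151440

First find gcd(509748, 2159460):
2159460 = 4·509748 + 120468
509748 = 4·120468 + 27876
120468 = 4·27876 + 8964
27876 = 3·8964 + 984
8964 = 9·984 + 108
984 = 9·108 + 12
108 = 9·12 + 0
gcd = 12 and 12 | 2020500, so solutions exist. Divide through by 12: 42479x ≡ 168375 (mod 179955).
Now find 42479⁻¹ mod 179955:
179955 = 4·42479 + 10039
42479 = 4·10039 + 2323
10039 = 4·2323 + 747
2323 = 3·747 + 82
747 = 9·82 + 9
82 = 9·9 + 1
9 = 9·1 + 0
Back-substitute:
1 = 82 − 9·9
1 = −9·747 + 82·82
1 = 82·2323 − 255·747
1 = −255·10039 + 1102·2323
1 = 1102·42479 − 4663·10039
1 = −4663·179955 + 19754·42479
So 42479⁻¹ ≡ 19754 (mod 179955).
Then x ≡ 19754·168375 ≡ 151440 (mod 179955); the smallest non-negative solution is x = 151440.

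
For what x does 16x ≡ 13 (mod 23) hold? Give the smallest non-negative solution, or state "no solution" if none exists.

8

First find gcd(16, 23):
23 = 1·16 + 7
16 = 2·7 + 2
7 = 3·2 + 1
2 = 2·1 + 0
gcd = 1, so a unique solution mod 23 exists.
Back-substitute for the Bézout coefficients:
1 = 7 − 3·2
1 = −3·16 + 7·7
1 = 7·23 − 10·16
So 16·(-10) ≡ 1 (mod 23), giving 16⁻¹ ≡ 13.
x ≡ 16⁻¹·13 ≡ 13·13 ≡ 8 (mod 23).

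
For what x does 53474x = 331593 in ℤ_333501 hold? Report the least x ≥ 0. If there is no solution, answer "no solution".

First find gcd(53474, 333501):
333501 = 6·53474 + 12657
53474 = 4·12657 + 2846
12657 = 4·2846 + 1273
2846 = 2·1273 + 300
1273 = 4·300 + 73
300 = 4·73 + 8
73 = 9·8 + 1
8 = 8·1 + 0
gcd = 1, so a unique solution mod 333501 exists.
Back-substitute for the Bézout coefficients:
1 = 73 − 9·8
1 = −9·300 + 37·73
1 = 37·1273 − 157·300
1 = −157·2846 + 351·1273
1 = 351·12657 − 1561·2846
1 = −1561·53474 + 6595·12657
1 = 6595·333501 − 41131·53474
So 53474·(-41131) ≡ 1 (mod 333501), giving 53474⁻¹ ≡ 292370.
x ≡ 53474⁻¹·331593 ≡ 292370·331593 ≡ 105213 (mod 333501).

105213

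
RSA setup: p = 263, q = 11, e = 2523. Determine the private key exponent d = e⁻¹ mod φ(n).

27

φ(n) = (p−1)(q−1) = 262·10 = 2620.
Need d with 2523·d ≡ 1 (mod 2620). Apply the extended Euclidean algorithm:
2620 = 1*2523 + 97
2523 = 26*97 + 1
97 = 97*1 + 0
Back-substitute:
1 = 2523 − 26·97
1 = −26·2620 + 27·2523
So 2523·27 ≡ 1 (mod 2620), hence d = 27.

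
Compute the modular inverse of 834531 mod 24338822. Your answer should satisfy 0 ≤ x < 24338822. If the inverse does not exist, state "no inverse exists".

Run Euclid on (24338822, 834531):
24338822 = 29·834531 + 137423
834531 = 6·137423 + 9993
137423 = 13·9993 + 7514
9993 = 1·7514 + 2479
7514 = 3·2479 + 77
2479 = 32·77 + 15
77 = 5·15 + 2
15 = 7·2 + 1
2 = 2·1 + 0
gcd = 1, so the inverse exists. Back-substitute:
1 = 15 − 7·2
1 = −7·77 + 36·15
1 = 36·2479 − 1159·77
1 = −1159·7514 + 3513·2479
1 = 3513·9993 − 4672·7514
1 = −4672·137423 + 64249·9993
1 = 64249·834531 − 390166·137423
1 = −390166·24338822 + 11379063·834531
So 834531·11379063 ≡ 1 (mod 24338822).

11379063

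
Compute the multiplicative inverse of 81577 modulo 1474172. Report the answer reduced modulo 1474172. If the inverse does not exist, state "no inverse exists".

Extended Euclidean algorithm:
1474172 = 18·81577 + 5786
81577 = 14·5786 + 573
5786 = 10·573 + 56
573 = 10·56 + 13
56 = 4·13 + 4
13 = 3·4 + 1
4 = 4·1 + 0
gcd = 1, so the inverse exists. Back-substitute:
1 = 13 − 3·4
1 = −3·56 + 13·13
1 = 13·573 − 133·56
1 = −133·5786 + 1343·573
1 = 1343·81577 − 18935·5786
1 = −18935·1474172 + 342173·81577
So 81577·342173 ≡ 1 (mod 1474172).

342173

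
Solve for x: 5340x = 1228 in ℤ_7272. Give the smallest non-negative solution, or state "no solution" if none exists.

no solution

gcd(5340, 7272):
7272 = 1×5340 + 1932
5340 = 2×1932 + 1476
1932 = 1×1476 + 456
1476 = 3×456 + 108
456 = 4×108 + 24
108 = 4×24 + 12
24 = 2×12 + 0
gcd = 12, but 12 ∤ 1228, so the congruence has no solution.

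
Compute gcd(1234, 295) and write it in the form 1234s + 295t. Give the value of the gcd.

Repeated division:
1234 = 4·295 + 54
295 = 5·54 + 25
54 = 2·25 + 4
25 = 6·4 + 1
4 = 4·1 + 0
gcd(1234, 295) = 1.
Working backward:
1 = 25 − 6·4
1 = −6·54 + 13·25
1 = 13·295 − 71·54
1 = −71·1234 + 297·295
So 1 = (-71)·1234 + (297)·295.

1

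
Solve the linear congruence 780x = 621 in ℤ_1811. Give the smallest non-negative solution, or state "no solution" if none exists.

First find gcd(780, 1811):
1811 = 2·780 + 251
780 = 3·251 + 27
251 = 9·27 + 8
27 = 3·8 + 3
8 = 2·3 + 2
3 = 1·2 + 1
2 = 2·1 + 0
gcd = 1, so a unique solution mod 1811 exists.
Back-substitute for the Bézout coefficients:
1 = 3 − 2
1 = −8 + 3·3
1 = 3·27 − 10·8
1 = −10·251 + 93·27
1 = 93·780 − 289·251
1 = −289·1811 + 671·780
So 780·(671) ≡ 1 (mod 1811), giving 780⁻¹ ≡ 671.
x ≡ 780⁻¹·621 ≡ 671·621 ≡ 161 (mod 1811).

161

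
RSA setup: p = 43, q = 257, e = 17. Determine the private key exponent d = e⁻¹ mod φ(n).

1265

φ(n) = (p−1)(q−1) = 42·256 = 10752.
Need d with 17·d ≡ 1 (mod 10752). Apply the extended Euclidean algorithm:
10752 = 632·17 + 8
17 = 2·8 + 1
8 = 8·1 + 0
Back-substitute:
1 = 17 − 2·8
1 = −2·10752 + 1265·17
So 17·1265 ≡ 1 (mod 10752), hence d = 1265.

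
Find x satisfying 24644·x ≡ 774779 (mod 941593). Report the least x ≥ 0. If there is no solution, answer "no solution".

First find gcd(24644, 941593):
941593 = 38×24644 + 5121
24644 = 4×5121 + 4160
5121 = 1×4160 + 961
4160 = 4×961 + 316
961 = 3×316 + 13
316 = 24×13 + 4
13 = 3×4 + 1
4 = 4×1 + 0
gcd = 1, so a unique solution mod 941593 exists.
Back-substitute for the Bézout coefficients:
1 = 13 − 3·4
1 = −3·316 + 73·13
1 = 73·961 − 222·316
1 = −222·4160 + 961·961
1 = 961·5121 − 1183·4160
1 = −1183·24644 + 5693·5121
1 = 5693·941593 − 217517·24644
So 24644·(-217517) ≡ 1 (mod 941593), giving 24644⁻¹ ≡ 724076.
x ≡ 24644⁻¹·774779 ≡ 724076·774779 ≡ 594583 (mod 941593).

594583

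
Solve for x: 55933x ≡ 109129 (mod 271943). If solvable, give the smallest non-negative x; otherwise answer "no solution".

120899

First find gcd(55933, 271943):
271943 = 4×55933 + 48211
55933 = 1×48211 + 7722
48211 = 6×7722 + 1879
7722 = 4×1879 + 206
1879 = 9×206 + 25
206 = 8×25 + 6
25 = 4×6 + 1
6 = 6×1 + 0
gcd = 1, so a unique solution mod 271943 exists.
Back-substitute for the Bézout coefficients:
1 = 25 − 4·6
1 = −4·206 + 33·25
1 = 33·1879 − 301·206
1 = −301·7722 + 1237·1879
1 = 1237·48211 − 7723·7722
1 = −7723·55933 + 8960·48211
1 = 8960·271943 − 43563·55933
So 55933·(-43563) ≡ 1 (mod 271943), giving 55933⁻¹ ≡ 228380.
x ≡ 55933⁻¹·109129 ≡ 228380·109129 ≡ 120899 (mod 271943).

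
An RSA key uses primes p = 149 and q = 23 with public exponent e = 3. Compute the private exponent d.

φ(n) = (p−1)(q−1) = 148·22 = 3256.
Need d with 3·d ≡ 1 (mod 3256). Apply the extended Euclidean algorithm:
3256 = 1085·3 + 1
3 = 3·1 + 0
Back-substitute:
1 = 3256 − 1085·3
So 3·(-1085) ≡ 1 (mod 3256), hence d ≡ -1085 ≡ 2171 (mod 3256).

2171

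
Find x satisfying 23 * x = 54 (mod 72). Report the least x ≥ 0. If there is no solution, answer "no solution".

First find gcd(23, 72):
72 = 3×23 + 3
23 = 7×3 + 2
3 = 1×2 + 1
2 = 2×1 + 0
gcd = 1, so a unique solution mod 72 exists.
Back-substitute for the Bézout coefficients:
1 = 3 − 2
1 = −23 + 8·3
1 = 8·72 − 25·23
So 23·(-25) ≡ 1 (mod 72), giving 23⁻¹ ≡ 47.
x ≡ 23⁻¹·54 ≡ 47·54 ≡ 18 (mod 72).

18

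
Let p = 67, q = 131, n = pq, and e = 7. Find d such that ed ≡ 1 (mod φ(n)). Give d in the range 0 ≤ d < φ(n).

4903

φ(n) = (p−1)(q−1) = 66·130 = 8580.
Need d with 7·d ≡ 1 (mod 8580). Apply the extended Euclidean algorithm:
8580 = 1225×7 + 5
7 = 1×5 + 2
5 = 2×2 + 1
2 = 2×1 + 0
Back-substitute:
1 = 5 − 2·2
1 = −2·7 + 3·5
1 = 3·8580 − 3677·7
So 7·(-3677) ≡ 1 (mod 8580), hence d ≡ -3677 ≡ 4903 (mod 8580).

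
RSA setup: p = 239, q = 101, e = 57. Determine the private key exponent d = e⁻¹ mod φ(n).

4593

φ(n) = (p−1)(q−1) = 238·100 = 23800.
Need d with 57·d ≡ 1 (mod 23800). Apply the extended Euclidean algorithm:
23800 = 417×57 + 31
57 = 1×31 + 26
31 = 1×26 + 5
26 = 5×5 + 1
5 = 5×1 + 0
Back-substitute:
1 = 26 − 5·5
1 = −5·31 + 6·26
1 = 6·57 − 11·31
1 = −11·23800 + 4593·57
So 57·4593 ≡ 1 (mod 23800), hence d = 4593.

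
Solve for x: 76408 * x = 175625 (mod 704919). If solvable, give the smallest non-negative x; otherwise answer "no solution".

First find gcd(76408, 704919):
704919 = 9×76408 + 17247
76408 = 4×17247 + 7420
17247 = 2×7420 + 2407
7420 = 3×2407 + 199
2407 = 12×199 + 19
199 = 10×19 + 9
19 = 2×9 + 1
9 = 9×1 + 0
gcd = 1, so a unique solution mod 704919 exists.
Back-substitute for the Bézout coefficients:
1 = 19 − 2·9
1 = −2·199 + 21·19
1 = 21·2407 − 254·199
1 = −254·7420 + 783·2407
1 = 783·17247 − 1820·7420
1 = −1820·76408 + 8063·17247
1 = 8063·704919 − 74387·76408
So 76408·(-74387) ≡ 1 (mod 704919), giving 76408⁻¹ ≡ 630532.
x ≡ 76408⁻¹·175625 ≡ 630532·175625 ≡ 46952 (mod 704919).

46952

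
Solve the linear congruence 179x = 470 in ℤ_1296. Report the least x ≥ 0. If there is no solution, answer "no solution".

First find gcd(179, 1296):
1296 = 7×179 + 43
179 = 4×43 + 7
43 = 6×7 + 1
7 = 7×1 + 0
gcd = 1, so a unique solution mod 1296 exists.
Back-substitute for the Bézout coefficients:
1 = 43 − 6·7
1 = −6·179 + 25·43
1 = 25·1296 − 181·179
So 179·(-181) ≡ 1 (mod 1296), giving 179⁻¹ ≡ 1115.
x ≡ 179⁻¹·470 ≡ 1115·470 ≡ 466 (mod 1296).

466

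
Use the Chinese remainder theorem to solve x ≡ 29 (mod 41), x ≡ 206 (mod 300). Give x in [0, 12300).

Write x = 29 + 41·k. Then 41·k ≡ 206 − 29 ≡ 177 (mod 300).
Need 41⁻¹ mod 300. Extended Euclid on (300, 41):
300 = 7×41 + 13
41 = 3×13 + 2
13 = 6×2 + 1
2 = 2×1 + 0
Back-substitute:
1 = 13 − 6·2
1 = −6·41 + 19·13
1 = 19·300 − 139·41
41⁻¹ ≡ 161 (mod 300), so k ≡ 161·177 ≡ 297 (mod 300).
x = 29 + 41·297 = 12206.

12206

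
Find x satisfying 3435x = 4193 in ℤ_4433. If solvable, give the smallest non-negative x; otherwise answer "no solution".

2923

First find gcd(3435, 4433):
4433 = 1·3435 + 998
3435 = 3·998 + 441
998 = 2·441 + 116
441 = 3·116 + 93
116 = 1·93 + 23
93 = 4·23 + 1
23 = 23·1 + 0
gcd = 1, so a unique solution mod 4433 exists.
Back-substitute for the Bézout coefficients:
1 = 93 − 4·23
1 = −4·116 + 5·93
1 = 5·441 − 19·116
1 = −19·998 + 43·441
1 = 43·3435 − 148·998
1 = −148·4433 + 191·3435
So 3435·(191) ≡ 1 (mod 4433), giving 3435⁻¹ ≡ 191.
x ≡ 3435⁻¹·4193 ≡ 191·4193 ≡ 2923 (mod 4433).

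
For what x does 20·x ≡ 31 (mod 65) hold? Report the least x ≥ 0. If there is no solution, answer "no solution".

no solution

gcd(20, 65):
65 = 3×20 + 5
20 = 4×5 + 0
gcd = 5, but 5 ∤ 31, so the congruence has no solution.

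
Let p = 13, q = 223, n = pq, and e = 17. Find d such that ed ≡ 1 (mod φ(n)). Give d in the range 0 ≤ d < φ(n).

φ(n) = (p−1)(q−1) = 12·222 = 2664.
Need d with 17·d ≡ 1 (mod 2664). Apply the extended Euclidean algorithm:
2664 = 156·17 + 12
17 = 1·12 + 5
12 = 2·5 + 2
5 = 2·2 + 1
2 = 2·1 + 0
Back-substitute:
1 = 5 − 2·2
1 = −2·12 + 5·5
1 = 5·17 − 7·12
1 = −7·2664 + 1097·17
So 17·1097 ≡ 1 (mod 2664), hence d = 1097.

1097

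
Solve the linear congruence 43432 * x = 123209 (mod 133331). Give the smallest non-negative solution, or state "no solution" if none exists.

101447

First find gcd(43432, 133331):
133331 = 3*43432 + 3035
43432 = 14*3035 + 942
3035 = 3*942 + 209
942 = 4*209 + 106
209 = 1*106 + 103
106 = 1*103 + 3
103 = 34*3 + 1
3 = 3*1 + 0
gcd = 1, so a unique solution mod 133331 exists.
Back-substitute for the Bézout coefficients:
1 = 103 − 34·3
1 = −34·106 + 35·103
1 = 35·209 − 69·106
1 = −69·942 + 311·209
1 = 311·3035 − 1002·942
1 = −1002·43432 + 14339·3035
1 = 14339·133331 − 44019·43432
So 43432·(-44019) ≡ 1 (mod 133331), giving 43432⁻¹ ≡ 89312.
x ≡ 43432⁻¹·123209 ≡ 89312·123209 ≡ 101447 (mod 133331).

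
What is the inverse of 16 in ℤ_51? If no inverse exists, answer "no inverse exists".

Extended Euclidean algorithm:
51 = 3×16 + 3
16 = 5×3 + 1
3 = 3×1 + 0
The gcd is 1. Working backward:
1 = 16 − 5·3
1 = −5·51 + 16·16
So 16·16 ≡ 1 (mod 51).

16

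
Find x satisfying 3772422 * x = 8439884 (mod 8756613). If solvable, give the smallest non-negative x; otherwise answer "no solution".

gcd(3772422, 8756613):
8756613 = 2×3772422 + 1211769
3772422 = 3×1211769 + 137115
1211769 = 8×137115 + 114849
137115 = 1×114849 + 22266
114849 = 5×22266 + 3519
22266 = 6×3519 + 1152
3519 = 3×1152 + 63
1152 = 18×63 + 18
63 = 3×18 + 9
18 = 2×9 + 0
gcd = 9, but 9 ∤ 8439884, so the congruence has no solution.

no solution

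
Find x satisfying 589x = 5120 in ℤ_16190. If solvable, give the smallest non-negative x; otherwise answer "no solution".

First find gcd(589, 16190):
16190 = 27×589 + 287
589 = 2×287 + 15
287 = 19×15 + 2
15 = 7×2 + 1
2 = 2×1 + 0
gcd = 1, so a unique solution mod 16190 exists.
Back-substitute for the Bézout coefficients:
1 = 15 − 7·2
1 = −7·287 + 134·15
1 = 134·589 − 275·287
1 = −275·16190 + 7559·589
So 589·(7559) ≡ 1 (mod 16190), giving 589⁻¹ ≡ 7559.
x ≡ 589⁻¹·5120 ≡ 7559·5120 ≡ 7980 (mod 16190).

7980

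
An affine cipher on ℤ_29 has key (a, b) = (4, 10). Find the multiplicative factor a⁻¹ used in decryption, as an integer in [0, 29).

Apply the Euclidean algorithm to 29 and 4:
29 = 7·4 + 1
4 = 4·1 + 0
Since gcd(4, 29) = 1, back-substitute to write 1 as a combination:
1 = 29 − 7·4
Hence 4⁻¹ ≡ -7 ≡ 22 (mod 29).

22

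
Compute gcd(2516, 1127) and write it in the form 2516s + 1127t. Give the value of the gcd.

Apply Euclid's algorithm to 2516 and 1127:
2516 = 2*1127 + 262
1127 = 4*262 + 79
262 = 3*79 + 25
79 = 3*25 + 4
25 = 6*4 + 1
4 = 4*1 + 0
gcd(2516, 1127) = 1.
Express as a combination:
1 = 25 − 6·4
1 = −6·79 + 19·25
1 = 19·262 − 63·79
1 = −63·1127 + 271·262
1 = 271·2516 − 605·1127
So 1 = (271)·2516 + (-605)·1127.

1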